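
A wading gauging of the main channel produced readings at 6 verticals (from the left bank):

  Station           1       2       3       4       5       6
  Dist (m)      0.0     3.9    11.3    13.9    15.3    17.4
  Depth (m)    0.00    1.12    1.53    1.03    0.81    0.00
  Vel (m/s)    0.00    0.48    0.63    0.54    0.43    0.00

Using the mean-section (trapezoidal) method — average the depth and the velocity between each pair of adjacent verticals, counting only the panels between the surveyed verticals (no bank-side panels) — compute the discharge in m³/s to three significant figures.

8.72 m³/s

Panel 1-2: Δb = 3.9 m, d̄ = (0.00+1.12)/2 = 0.56, v̄ = (0.00+0.48)/2 = 0.24 → q = 3.9×0.56×0.24 = 0.5242 m³/s
Panel 2-3: Δb = 7.4 m, d̄ = (1.12+1.53)/2 = 1.325, v̄ = (0.48+0.63)/2 = 0.555 → q = 7.4×1.325×0.555 = 5.442 m³/s
Panel 3-4: Δb = 2.6 m, d̄ = (1.53+1.03)/2 = 1.28, v̄ = (0.63+0.54)/2 = 0.585 → q = 2.6×1.28×0.585 = 1.947 m³/s
Panel 4-5: Δb = 1.4 m, d̄ = (1.03+0.81)/2 = 0.92, v̄ = (0.54+0.43)/2 = 0.485 → q = 1.4×0.92×0.485 = 0.6247 m³/s
Panel 5-6: Δb = 2.1 m, d̄ = (0.81+0.00)/2 = 0.405, v̄ = (0.43+0.00)/2 = 0.215 → q = 2.1×0.405×0.215 = 0.1829 m³/s
Q = Σ q = 8.720 m³/s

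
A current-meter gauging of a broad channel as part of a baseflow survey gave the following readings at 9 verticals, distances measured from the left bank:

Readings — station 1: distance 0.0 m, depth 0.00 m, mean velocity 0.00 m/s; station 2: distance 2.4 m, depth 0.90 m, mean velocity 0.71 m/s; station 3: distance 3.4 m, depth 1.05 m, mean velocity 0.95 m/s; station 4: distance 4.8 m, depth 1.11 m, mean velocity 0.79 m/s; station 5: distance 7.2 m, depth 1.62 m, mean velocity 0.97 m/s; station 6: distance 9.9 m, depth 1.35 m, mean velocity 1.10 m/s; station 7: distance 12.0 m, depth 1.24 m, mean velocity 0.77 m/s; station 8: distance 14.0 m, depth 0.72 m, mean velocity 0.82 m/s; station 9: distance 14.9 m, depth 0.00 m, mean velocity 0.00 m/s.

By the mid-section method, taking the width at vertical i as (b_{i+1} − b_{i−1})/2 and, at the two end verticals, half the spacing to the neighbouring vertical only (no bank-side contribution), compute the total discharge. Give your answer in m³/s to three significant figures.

14.3 m³/s

w_2 = (3.4 − 0.0)/2 = 1.7 m; q_2 = 0.71 × 0.90 × 1.7 = 1.086 m³/s
w_3 = (4.8 − 2.4)/2 = 1.2 m; q_3 = 0.95 × 1.05 × 1.2 = 1.197 m³/s
w_4 = (7.2 − 3.4)/2 = 1.9 m; q_4 = 0.79 × 1.11 × 1.9 = 1.666 m³/s
w_5 = (9.9 − 4.8)/2 = 2.55 m; q_5 = 0.97 × 1.62 × 2.55 = 4.007 m³/s
w_6 = (12.0 − 7.2)/2 = 2.4 m; q_6 = 1.10 × 1.35 × 2.4 = 3.564 m³/s
w_7 = (14.0 − 9.9)/2 = 2.05 m; q_7 = 0.77 × 1.24 × 2.05 = 1.957 m³/s
w_8 = (14.9 − 12.0)/2 = 1.45 m; q_8 = 0.82 × 0.72 × 1.45 = 0.8561 m³/s
Stations 1, 9 contribute zero (depth or velocity is 0).
Q = Σ qᵢ = 14.33 m³/s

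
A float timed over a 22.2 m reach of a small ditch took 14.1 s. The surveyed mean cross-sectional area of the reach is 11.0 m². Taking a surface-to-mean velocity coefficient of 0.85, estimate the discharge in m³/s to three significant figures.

v_surface = L / t̄ = 22.2 / 14.1 = 1.574 m/s
v_mean = 0.85 × 1.574 = 1.338 m/s
Q = A × v_mean = 11.0 × 1.338 = 14.72 m³/s

14.7 m³/s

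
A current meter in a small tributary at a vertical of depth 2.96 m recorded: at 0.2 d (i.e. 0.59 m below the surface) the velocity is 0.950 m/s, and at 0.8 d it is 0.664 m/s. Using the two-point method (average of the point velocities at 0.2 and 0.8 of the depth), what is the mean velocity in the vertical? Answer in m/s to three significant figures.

v̄ = (0.950 + 0.664) / 2 = 0.8070 m/s

0.807 m/s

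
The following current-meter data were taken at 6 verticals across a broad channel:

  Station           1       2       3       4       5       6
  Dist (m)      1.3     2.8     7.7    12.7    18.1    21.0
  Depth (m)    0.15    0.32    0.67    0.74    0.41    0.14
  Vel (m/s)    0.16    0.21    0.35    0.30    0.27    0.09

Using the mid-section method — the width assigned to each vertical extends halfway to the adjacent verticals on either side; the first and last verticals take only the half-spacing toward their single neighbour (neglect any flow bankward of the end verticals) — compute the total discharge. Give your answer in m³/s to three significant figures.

3.03 m³/s

w_1 = (2.8 − 1.3)/2 = 0.75 m; q_1 = 0.16 × 0.15 × 0.75 = 0.01800 m³/s
w_2 = (7.7 − 1.3)/2 = 3.2 m; q_2 = 0.21 × 0.32 × 3.2 = 0.2150 m³/s
w_3 = (12.7 − 2.8)/2 = 4.95 m; q_3 = 0.35 × 0.67 × 4.95 = 1.161 m³/s
w_4 = (18.1 − 7.7)/2 = 5.2 m; q_4 = 0.30 × 0.74 × 5.2 = 1.154 m³/s
w_5 = (21.0 − 12.7)/2 = 4.15 m; q_5 = 0.27 × 0.41 × 4.15 = 0.4594 m³/s
w_6 = (21.0 − 18.1)/2 = 1.45 m; q_6 = 0.09 × 0.14 × 1.45 = 0.01827 m³/s
Q = Σ qᵢ = 3.026 m³/s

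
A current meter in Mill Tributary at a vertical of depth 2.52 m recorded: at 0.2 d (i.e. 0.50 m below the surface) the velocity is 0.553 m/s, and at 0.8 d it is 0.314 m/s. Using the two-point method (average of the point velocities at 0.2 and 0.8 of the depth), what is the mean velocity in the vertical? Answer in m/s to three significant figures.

0.434 m/s

v̄ = (0.553 + 0.314) / 2 = 0.4335 m/s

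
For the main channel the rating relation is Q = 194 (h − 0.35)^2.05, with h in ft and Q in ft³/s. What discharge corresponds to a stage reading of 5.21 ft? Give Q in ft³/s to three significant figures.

Q = 194 × (5.21 − 0.35)^2.05 = 194 × 4.86^2.05 = 4959 ft³/s

4960 ft³/s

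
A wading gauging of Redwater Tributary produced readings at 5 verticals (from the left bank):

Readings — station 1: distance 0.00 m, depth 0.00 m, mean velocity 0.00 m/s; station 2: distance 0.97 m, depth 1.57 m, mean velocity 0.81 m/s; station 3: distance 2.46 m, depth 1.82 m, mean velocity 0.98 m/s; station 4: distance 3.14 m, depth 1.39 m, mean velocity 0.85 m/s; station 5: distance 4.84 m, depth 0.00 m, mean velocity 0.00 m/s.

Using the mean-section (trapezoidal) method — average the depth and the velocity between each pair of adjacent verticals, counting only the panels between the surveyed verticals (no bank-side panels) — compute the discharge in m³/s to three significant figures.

4.07 m³/s

Panel 1-2: Δb = 0.97 m, d̄ = (0.00+1.57)/2 = 0.785, v̄ = (0.00+0.81)/2 = 0.405 → q = 0.97×0.785×0.405 = 0.3084 m³/s
Panel 2-3: Δb = 1.49 m, d̄ = (1.57+1.82)/2 = 1.695, v̄ = (0.81+0.98)/2 = 0.895 → q = 1.49×1.695×0.895 = 2.260 m³/s
Panel 3-4: Δb = 0.68 m, d̄ = (1.82+1.39)/2 = 1.605, v̄ = (0.98+0.85)/2 = 0.915 → q = 0.68×1.605×0.915 = 0.9986 m³/s
Panel 4-5: Δb = 1.7 m, d̄ = (1.39+0.00)/2 = 0.695, v̄ = (0.85+0.00)/2 = 0.425 → q = 1.7×0.695×0.425 = 0.5021 m³/s
Q = Σ q = 4.070 m³/s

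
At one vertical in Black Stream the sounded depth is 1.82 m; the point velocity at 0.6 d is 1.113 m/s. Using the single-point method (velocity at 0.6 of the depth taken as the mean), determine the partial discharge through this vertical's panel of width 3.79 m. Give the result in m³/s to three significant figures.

v̄ = v₀.₆ = 1.113 m/s
q = v̄ × d × w = 1.113 × 1.82 × 3.79 = 7.677 m³/s

7.68 m³/s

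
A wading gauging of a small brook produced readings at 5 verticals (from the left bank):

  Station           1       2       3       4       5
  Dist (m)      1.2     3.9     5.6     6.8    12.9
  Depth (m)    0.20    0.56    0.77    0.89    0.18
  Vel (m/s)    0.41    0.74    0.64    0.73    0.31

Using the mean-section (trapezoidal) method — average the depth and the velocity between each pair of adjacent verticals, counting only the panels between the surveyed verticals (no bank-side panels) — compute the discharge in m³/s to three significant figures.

Panel 1-2: Δb = 2.7 m, d̄ = (0.20+0.56)/2 = 0.38, v̄ = (0.41+0.74)/2 = 0.575 → q = 2.7×0.38×0.575 = 0.5900 m³/s
Panel 2-3: Δb = 1.7 m, d̄ = (0.56+0.77)/2 = 0.665, v̄ = (0.74+0.64)/2 = 0.69 → q = 1.7×0.665×0.69 = 0.7800 m³/s
Panel 3-4: Δb = 1.2 m, d̄ = (0.77+0.89)/2 = 0.83, v̄ = (0.64+0.73)/2 = 0.685 → q = 1.2×0.83×0.685 = 0.6823 m³/s
Panel 4-5: Δb = 6.1 m, d̄ = (0.89+0.18)/2 = 0.535, v̄ = (0.73+0.31)/2 = 0.52 → q = 6.1×0.535×0.52 = 1.697 m³/s
Q = Σ q = 3.749 m³/s

3.75 m³/s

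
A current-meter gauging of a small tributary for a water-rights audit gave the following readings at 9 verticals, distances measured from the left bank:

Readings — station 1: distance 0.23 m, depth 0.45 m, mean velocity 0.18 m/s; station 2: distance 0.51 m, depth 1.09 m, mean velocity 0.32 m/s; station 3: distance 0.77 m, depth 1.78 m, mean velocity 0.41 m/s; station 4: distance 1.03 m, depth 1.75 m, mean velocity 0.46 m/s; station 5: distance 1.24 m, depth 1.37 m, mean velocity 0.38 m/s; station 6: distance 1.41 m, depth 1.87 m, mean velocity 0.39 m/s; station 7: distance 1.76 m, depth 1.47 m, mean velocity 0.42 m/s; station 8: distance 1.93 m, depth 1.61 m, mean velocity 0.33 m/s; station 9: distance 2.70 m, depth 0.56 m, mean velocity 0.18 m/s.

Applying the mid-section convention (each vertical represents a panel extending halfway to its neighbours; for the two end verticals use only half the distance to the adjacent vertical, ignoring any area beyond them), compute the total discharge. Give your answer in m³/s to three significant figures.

1.22 m³/s

w_1 = (0.51 − 0.23)/2 = 0.14 m; q_1 = 0.18 × 0.45 × 0.14 = 0.01134 m³/s
w_2 = (0.77 − 0.23)/2 = 0.27 m; q_2 = 0.32 × 1.09 × 0.27 = 0.09418 m³/s
w_3 = (1.03 − 0.51)/2 = 0.26 m; q_3 = 0.41 × 1.78 × 0.26 = 0.1897 m³/s
w_4 = (1.24 − 0.77)/2 = 0.235 m; q_4 = 0.46 × 1.75 × 0.235 = 0.1892 m³/s
w_5 = (1.41 − 1.03)/2 = 0.19 m; q_5 = 0.38 × 1.37 × 0.19 = 0.09891 m³/s
w_6 = (1.76 − 1.24)/2 = 0.26 m; q_6 = 0.39 × 1.87 × 0.26 = 0.1896 m³/s
w_7 = (1.93 − 1.41)/2 = 0.26 m; q_7 = 0.42 × 1.47 × 0.26 = 0.1605 m³/s
w_8 = (2.70 − 1.76)/2 = 0.47 m; q_8 = 0.33 × 1.61 × 0.47 = 0.2497 m³/s
w_9 = (2.70 − 1.93)/2 = 0.385 m; q_9 = 0.18 × 0.56 × 0.385 = 0.03881 m³/s
Q = Σ qᵢ = 1.222 m³/s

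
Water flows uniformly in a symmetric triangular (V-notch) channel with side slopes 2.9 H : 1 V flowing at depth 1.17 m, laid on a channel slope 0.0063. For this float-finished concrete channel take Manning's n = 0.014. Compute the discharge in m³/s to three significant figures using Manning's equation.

A = z·y² = 2.9×1.17² = 3.970 m²
P = 2y√(1+z²) = 2×1.17×√(1+2.9²) = 7.178 m
R = A/P = 3.970/7.178 = 0.5530 m
Q = (1/n)·A·R^(2/3)·S^(1/2) = (1/0.014) × 3.970 × 0.5530^(2/3) × 0.0063^(1/2) = 15.16 m³/s

15.2 m³/s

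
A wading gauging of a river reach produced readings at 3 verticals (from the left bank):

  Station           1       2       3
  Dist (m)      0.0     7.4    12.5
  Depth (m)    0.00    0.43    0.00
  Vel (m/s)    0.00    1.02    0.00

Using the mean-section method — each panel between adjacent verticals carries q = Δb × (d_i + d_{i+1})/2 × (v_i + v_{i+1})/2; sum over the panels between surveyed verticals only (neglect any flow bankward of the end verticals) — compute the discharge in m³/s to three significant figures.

Panel 1-2: Δb = 7.4 m, d̄ = (0.00+0.43)/2 = 0.215, v̄ = (0.00+1.02)/2 = 0.51 → q = 7.4×0.215×0.51 = 0.8114 m³/s
Panel 2-3: Δb = 5.1 m, d̄ = (0.43+0.00)/2 = 0.215, v̄ = (1.02+0.00)/2 = 0.51 → q = 5.1×0.215×0.51 = 0.5592 m³/s
Q = Σ q = 1.371 m³/s

1.37 m³/s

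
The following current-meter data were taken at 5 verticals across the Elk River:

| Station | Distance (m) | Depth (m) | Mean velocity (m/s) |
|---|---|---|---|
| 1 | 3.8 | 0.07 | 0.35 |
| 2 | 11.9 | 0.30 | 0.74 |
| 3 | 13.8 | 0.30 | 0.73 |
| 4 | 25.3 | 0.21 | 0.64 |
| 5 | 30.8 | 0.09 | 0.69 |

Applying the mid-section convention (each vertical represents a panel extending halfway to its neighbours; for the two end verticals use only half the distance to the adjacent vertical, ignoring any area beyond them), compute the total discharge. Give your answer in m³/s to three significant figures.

w_1 = (11.9 − 3.8)/2 = 4.05 m; q_1 = 0.35 × 0.07 × 4.05 = 0.09923 m³/s
w_2 = (13.8 − 3.8)/2 = 5 m; q_2 = 0.74 × 0.30 × 5 = 1.110 m³/s
w_3 = (25.3 − 11.9)/2 = 6.7 m; q_3 = 0.73 × 0.30 × 6.7 = 1.467 m³/s
w_4 = (30.8 − 13.8)/2 = 8.5 m; q_4 = 0.64 × 0.21 × 8.5 = 1.142 m³/s
w_5 = (30.8 − 25.3)/2 = 2.75 m; q_5 = 0.69 × 0.09 × 2.75 = 0.1708 m³/s
Q = Σ qᵢ = 3.990 m³/s

3.99 m³/s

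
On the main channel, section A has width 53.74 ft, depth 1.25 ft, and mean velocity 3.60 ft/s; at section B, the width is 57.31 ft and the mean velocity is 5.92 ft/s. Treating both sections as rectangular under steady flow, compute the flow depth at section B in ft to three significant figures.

0.713 ft

Q = A₁V₁ = (53.74×1.25) × 3.60 = 241.8 ft³/s
d₂ = Q/(b₂ V₂) = 241.8/(57.31×5.92) = 0.7128 ft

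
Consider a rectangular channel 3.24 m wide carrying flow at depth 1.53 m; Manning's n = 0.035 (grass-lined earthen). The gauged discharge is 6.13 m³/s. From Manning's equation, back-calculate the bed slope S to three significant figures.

A = b·y = 3.24 × 1.53 = 4.957 m²
P = b + 2y = 3.24 + 2×1.53 = 6.300 m
R = A/P = 4.957/6.300 = 0.7869 m
S = (Q·n / (1·A·R^(2/3)))² = (6.13×0.035 / (1×4.957×0.8523))² = 0.002579

0.00258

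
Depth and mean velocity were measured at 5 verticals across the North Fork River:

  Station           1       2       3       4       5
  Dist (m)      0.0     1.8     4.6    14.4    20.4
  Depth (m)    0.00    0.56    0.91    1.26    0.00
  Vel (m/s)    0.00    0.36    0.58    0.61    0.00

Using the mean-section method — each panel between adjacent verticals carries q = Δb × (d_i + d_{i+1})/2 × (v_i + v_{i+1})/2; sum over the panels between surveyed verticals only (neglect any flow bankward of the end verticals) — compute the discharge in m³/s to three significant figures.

Panel 1-2: Δb = 1.8 m, d̄ = (0.00+0.56)/2 = 0.28, v̄ = (0.00+0.36)/2 = 0.18 → q = 1.8×0.28×0.18 = 0.09072 m³/s
Panel 2-3: Δb = 2.8 m, d̄ = (0.56+0.91)/2 = 0.735, v̄ = (0.36+0.58)/2 = 0.47 → q = 2.8×0.735×0.47 = 0.9673 m³/s
Panel 3-4: Δb = 9.8 m, d̄ = (0.91+1.26)/2 = 1.085, v̄ = (0.58+0.61)/2 = 0.595 → q = 9.8×1.085×0.595 = 6.327 m³/s
Panel 4-5: Δb = 6 m, d̄ = (1.26+0.00)/2 = 0.63, v̄ = (0.61+0.00)/2 = 0.305 → q = 6×0.63×0.305 = 1.153 m³/s
Q = Σ q = 8.538 m³/s

8.54 m³/s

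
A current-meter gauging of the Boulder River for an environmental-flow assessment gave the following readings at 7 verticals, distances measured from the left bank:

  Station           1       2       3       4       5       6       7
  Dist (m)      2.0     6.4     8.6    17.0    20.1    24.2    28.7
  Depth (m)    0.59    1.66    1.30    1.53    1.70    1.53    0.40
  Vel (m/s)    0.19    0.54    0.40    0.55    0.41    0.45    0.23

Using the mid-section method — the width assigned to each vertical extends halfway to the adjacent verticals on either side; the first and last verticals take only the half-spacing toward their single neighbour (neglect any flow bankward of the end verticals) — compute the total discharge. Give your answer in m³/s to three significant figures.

16.5 m³/s

w_1 = (6.4 − 2.0)/2 = 2.2 m; q_1 = 0.19 × 0.59 × 2.2 = 0.2466 m³/s
w_2 = (8.6 − 2.0)/2 = 3.3 m; q_2 = 0.54 × 1.66 × 3.3 = 2.958 m³/s
w_3 = (17.0 − 6.4)/2 = 5.3 m; q_3 = 0.40 × 1.30 × 5.3 = 2.756 m³/s
w_4 = (20.1 − 8.6)/2 = 5.75 m; q_4 = 0.55 × 1.53 × 5.75 = 4.839 m³/s
w_5 = (24.2 − 17.0)/2 = 3.6 m; q_5 = 0.41 × 1.70 × 3.6 = 2.509 m³/s
w_6 = (28.7 − 20.1)/2 = 4.3 m; q_6 = 0.45 × 1.53 × 4.3 = 2.961 m³/s
w_7 = (28.7 − 24.2)/2 = 2.25 m; q_7 = 0.23 × 0.40 × 2.25 = 0.2070 m³/s
Q = Σ qᵢ = 16.48 m³/s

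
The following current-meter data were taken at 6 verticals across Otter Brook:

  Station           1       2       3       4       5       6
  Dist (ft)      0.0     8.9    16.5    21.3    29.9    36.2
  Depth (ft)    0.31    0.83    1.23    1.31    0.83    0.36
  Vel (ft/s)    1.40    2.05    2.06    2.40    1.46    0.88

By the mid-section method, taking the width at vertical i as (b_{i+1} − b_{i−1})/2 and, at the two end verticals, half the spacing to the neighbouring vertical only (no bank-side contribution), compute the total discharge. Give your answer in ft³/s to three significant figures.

62.8 ft³/s

w_1 = (8.9 − 0.0)/2 = 4.45 ft; q_1 = 1.40 × 0.31 × 4.45 = 1.931 ft³/s
w_2 = (16.5 − 0.0)/2 = 8.25 ft; q_2 = 2.05 × 0.83 × 8.25 = 14.04 ft³/s
w_3 = (21.3 − 8.9)/2 = 6.2 ft; q_3 = 2.06 × 1.23 × 6.2 = 15.71 ft³/s
w_4 = (29.9 − 16.5)/2 = 6.7 ft; q_4 = 2.40 × 1.31 × 6.7 = 21.06 ft³/s
w_5 = (36.2 − 21.3)/2 = 7.45 ft; q_5 = 1.46 × 0.83 × 7.45 = 9.028 ft³/s
w_6 = (36.2 − 29.9)/2 = 3.15 ft; q_6 = 0.88 × 0.36 × 3.15 = 0.9979 ft³/s
Q = Σ qᵢ = 62.77 ft³/s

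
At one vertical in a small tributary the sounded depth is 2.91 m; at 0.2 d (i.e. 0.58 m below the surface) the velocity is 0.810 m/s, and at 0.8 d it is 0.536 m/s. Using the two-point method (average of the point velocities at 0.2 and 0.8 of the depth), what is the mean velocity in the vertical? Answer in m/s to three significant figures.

v̄ = (0.810 + 0.536) / 2 = 0.6730 m/s

0.673 m/s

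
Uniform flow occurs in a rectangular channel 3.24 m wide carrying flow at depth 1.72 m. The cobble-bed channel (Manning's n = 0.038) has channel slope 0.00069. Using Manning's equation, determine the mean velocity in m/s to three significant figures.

A = b·y = 3.24 × 1.72 = 5.573 m²
P = b + 2y = 3.24 + 2×1.72 = 6.680 m
R = A/P = 5.573/6.680 = 0.8343 m
Q = (1/n)·A·R^(2/3)·S^(1/2) = (1/0.038) × 5.573 × 0.8343^(2/3) × 0.00069^(1/2) = 3.414 m³/s
V = Q/A = 3.414/5.573 = 0.6126 m/s

0.613 m/s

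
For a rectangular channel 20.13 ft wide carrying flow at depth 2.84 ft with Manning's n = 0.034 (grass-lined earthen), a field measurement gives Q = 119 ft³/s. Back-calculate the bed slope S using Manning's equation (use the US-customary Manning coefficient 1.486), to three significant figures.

A = b·y = 20.13 × 2.84 = 57.17 ft²
P = b + 2y = 20.13 + 2×2.84 = 25.81 ft
R = A/P = 57.17/25.81 = 2.215 ft
S = (Q·n / (1.486·A·R^(2/3)))² = (119×0.034 / (1.486×57.17×1.699))² = 0.0007856

0.000786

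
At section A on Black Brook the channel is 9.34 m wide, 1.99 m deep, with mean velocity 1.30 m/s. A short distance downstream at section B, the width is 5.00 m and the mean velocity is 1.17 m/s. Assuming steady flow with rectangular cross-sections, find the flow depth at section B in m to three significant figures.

4.13 m

Q = A₁V₁ = (9.34×1.99) × 1.30 = 24.16 m³/s
d₂ = Q/(b₂ V₂) = 24.16/(5.00×1.17) = 4.130 m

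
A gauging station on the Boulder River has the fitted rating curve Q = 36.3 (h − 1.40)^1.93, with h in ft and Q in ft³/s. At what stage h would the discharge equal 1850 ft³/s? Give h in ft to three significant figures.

9.07 ft

h − h₀ = (Q/C)^(1/b) = (1850/36.3)^(1/1.93) = 7.666 ft
h = 1.40 + 7.666 = 9.066 ft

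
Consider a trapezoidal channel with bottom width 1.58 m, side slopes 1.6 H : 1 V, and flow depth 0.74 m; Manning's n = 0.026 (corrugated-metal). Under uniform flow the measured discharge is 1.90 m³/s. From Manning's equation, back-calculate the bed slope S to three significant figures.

0.00161

A = (b + z·y)·y = (1.58 + 1.6×0.74)×0.74 = 2.045 m²
P = b + 2y√(1+z²) = 1.58 + 2×0.74×√(1+1.6²) = 4.372 m
R = A/P = 2.045/4.372 = 0.4678 m
S = (Q·n / (1·A·R^(2/3)))² = (1.90×0.026 / (1×2.045×0.6026))² = 0.001606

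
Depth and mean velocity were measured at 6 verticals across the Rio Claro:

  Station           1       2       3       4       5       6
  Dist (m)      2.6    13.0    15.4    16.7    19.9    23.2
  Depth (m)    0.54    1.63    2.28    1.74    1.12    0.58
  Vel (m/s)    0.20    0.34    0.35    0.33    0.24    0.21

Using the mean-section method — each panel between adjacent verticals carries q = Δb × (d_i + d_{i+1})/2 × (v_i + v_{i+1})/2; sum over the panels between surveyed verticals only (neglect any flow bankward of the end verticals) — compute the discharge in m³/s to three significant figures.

Panel 1-2: Δb = 10.4 m, d̄ = (0.54+1.63)/2 = 1.085, v̄ = (0.20+0.34)/2 = 0.27 → q = 10.4×1.085×0.27 = 3.047 m³/s
Panel 2-3: Δb = 2.4 m, d̄ = (1.63+2.28)/2 = 1.955, v̄ = (0.34+0.35)/2 = 0.345 → q = 2.4×1.955×0.345 = 1.619 m³/s
Panel 3-4: Δb = 1.3 m, d̄ = (2.28+1.74)/2 = 2.01, v̄ = (0.35+0.33)/2 = 0.34 → q = 1.3×2.01×0.34 = 0.8884 m³/s
Panel 4-5: Δb = 3.2 m, d̄ = (1.74+1.12)/2 = 1.43, v̄ = (0.33+0.24)/2 = 0.285 → q = 3.2×1.43×0.285 = 1.304 m³/s
Panel 5-6: Δb = 3.3 m, d̄ = (1.12+0.58)/2 = 0.85, v̄ = (0.24+0.21)/2 = 0.225 → q = 3.3×0.85×0.225 = 0.6311 m³/s
Q = Σ q = 7.489 m³/s

7.49 m³/s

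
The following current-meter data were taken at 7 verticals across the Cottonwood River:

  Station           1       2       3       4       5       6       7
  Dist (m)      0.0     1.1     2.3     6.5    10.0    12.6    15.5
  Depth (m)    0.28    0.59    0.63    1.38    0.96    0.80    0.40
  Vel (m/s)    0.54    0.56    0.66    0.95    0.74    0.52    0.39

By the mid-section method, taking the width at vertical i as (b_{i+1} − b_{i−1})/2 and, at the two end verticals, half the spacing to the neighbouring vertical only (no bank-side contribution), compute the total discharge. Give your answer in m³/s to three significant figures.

w_1 = (1.1 − 0.0)/2 = 0.55 m; q_1 = 0.54 × 0.28 × 0.55 = 0.08316 m³/s
w_2 = (2.3 − 0.0)/2 = 1.15 m; q_2 = 0.56 × 0.59 × 1.15 = 0.3800 m³/s
w_3 = (6.5 − 1.1)/2 = 2.7 m; q_3 = 0.66 × 0.63 × 2.7 = 1.123 m³/s
w_4 = (10.0 − 2.3)/2 = 3.85 m; q_4 = 0.95 × 1.38 × 3.85 = 5.047 m³/s
w_5 = (12.6 − 6.5)/2 = 3.05 m; q_5 = 0.74 × 0.96 × 3.05 = 2.167 m³/s
w_6 = (15.5 − 10.0)/2 = 2.75 m; q_6 = 0.52 × 0.80 × 2.75 = 1.144 m³/s
w_7 = (15.5 − 12.6)/2 = 1.45 m; q_7 = 0.39 × 0.40 × 1.45 = 0.2262 m³/s
Q = Σ qᵢ = 10.17 m³/s

10.2 m³/s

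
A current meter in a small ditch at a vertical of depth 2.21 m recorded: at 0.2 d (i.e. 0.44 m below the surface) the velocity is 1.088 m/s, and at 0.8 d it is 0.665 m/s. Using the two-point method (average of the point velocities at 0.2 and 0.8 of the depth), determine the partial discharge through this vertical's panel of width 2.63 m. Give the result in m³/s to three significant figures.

v̄ = (1.088 + 0.665) / 2 = 0.8765 m/s
q = v̄ × d × w = 0.8765 × 2.21 × 2.63 = 5.094 m³/s

5.09 m³/s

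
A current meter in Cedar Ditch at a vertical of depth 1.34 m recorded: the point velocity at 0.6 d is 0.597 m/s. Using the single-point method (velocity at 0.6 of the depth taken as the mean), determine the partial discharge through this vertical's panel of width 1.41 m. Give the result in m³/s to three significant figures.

v̄ = v₀.₆ = 0.597 m/s
q = v̄ × d × w = 0.5970 × 1.34 × 1.41 = 1.128 m³/s

1.13 m³/s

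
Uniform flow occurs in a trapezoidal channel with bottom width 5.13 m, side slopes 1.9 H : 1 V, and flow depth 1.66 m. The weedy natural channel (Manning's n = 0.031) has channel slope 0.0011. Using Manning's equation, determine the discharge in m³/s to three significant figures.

A = (b + z·y)·y = (5.13 + 1.9×1.66)×1.66 = 13.75 m²
P = b + 2y√(1+z²) = 5.13 + 2×1.66×√(1+1.9²) = 12.26 m
R = A/P = 13.75/12.26 = 1.122 m
Q = (1/n)·A·R^(2/3)·S^(1/2) = (1/0.031) × 13.75 × 1.122^(2/3) × 0.0011^(1/2) = 15.88 m³/s

15.9 m³/s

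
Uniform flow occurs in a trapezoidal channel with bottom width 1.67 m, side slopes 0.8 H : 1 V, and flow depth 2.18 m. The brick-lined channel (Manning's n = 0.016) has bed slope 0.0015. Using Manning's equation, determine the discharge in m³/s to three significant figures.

18.3 m³/s

A = (b + z·y)·y = (1.67 + 0.8×2.18)×2.18 = 7.443 m²
P = b + 2y√(1+z²) = 1.67 + 2×2.18×√(1+0.8²) = 7.254 m
R = A/P = 7.443/7.254 = 1.026 m
Q = (1/n)·A·R^(2/3)·S^(1/2) = (1/0.016) × 7.443 × 1.026^(2/3) × 0.0015^(1/2) = 18.33 m³/s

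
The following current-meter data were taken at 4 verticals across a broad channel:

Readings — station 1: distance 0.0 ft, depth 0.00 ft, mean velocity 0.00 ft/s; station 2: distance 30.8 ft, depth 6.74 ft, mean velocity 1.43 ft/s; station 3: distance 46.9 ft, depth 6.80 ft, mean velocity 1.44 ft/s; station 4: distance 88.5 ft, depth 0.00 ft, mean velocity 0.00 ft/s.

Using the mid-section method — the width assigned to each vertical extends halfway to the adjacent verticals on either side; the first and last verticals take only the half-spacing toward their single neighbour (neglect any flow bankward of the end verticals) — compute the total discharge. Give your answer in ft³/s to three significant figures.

509 ft³/s

w_2 = (46.9 − 0.0)/2 = 23.45 ft; q_2 = 1.43 × 6.74 × 23.45 = 226.0 ft³/s
w_3 = (88.5 − 30.8)/2 = 28.85 ft; q_3 = 1.44 × 6.80 × 28.85 = 282.5 ft³/s
Stations 1, 4 contribute zero (depth or velocity is 0).
Q = Σ qᵢ = 508.5 ft³/s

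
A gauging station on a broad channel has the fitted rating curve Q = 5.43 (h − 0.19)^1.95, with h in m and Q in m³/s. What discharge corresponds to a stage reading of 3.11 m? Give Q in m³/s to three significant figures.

Q = 5.43 × (3.11 − 0.19)^1.95 = 5.43 × 2.92^1.95 = 43.88 m³/s

43.9 m³/s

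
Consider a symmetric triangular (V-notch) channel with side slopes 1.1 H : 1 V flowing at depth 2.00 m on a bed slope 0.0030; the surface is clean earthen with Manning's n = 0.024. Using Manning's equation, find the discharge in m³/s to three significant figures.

8.21 m³/s

A = z·y² = 1.1×2.00² = 4.400 m²
P = 2y√(1+z²) = 2×2.00×√(1+1.1²) = 5.946 m
R = A/P = 4.400/5.946 = 0.7399 m
Q = (1/n)·A·R^(2/3)·S^(1/2) = (1/0.024) × 4.400 × 0.7399^(2/3) × 0.0030^(1/2) = 8.215 m³/s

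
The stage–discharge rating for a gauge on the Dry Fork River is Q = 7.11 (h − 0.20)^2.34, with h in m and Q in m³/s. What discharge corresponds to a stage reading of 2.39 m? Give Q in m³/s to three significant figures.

44.5 m³/s

Q = 7.11 × (2.39 − 0.20)^2.34 = 7.11 × 2.19^2.34 = 44.52 m³/s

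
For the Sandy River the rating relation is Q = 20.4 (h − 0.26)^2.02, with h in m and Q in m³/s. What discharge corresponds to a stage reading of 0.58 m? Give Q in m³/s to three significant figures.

Q = 20.4 × (0.58 − 0.26)^2.02 = 20.4 × 0.32^2.02 = 2.042 m³/s

2.04 m³/s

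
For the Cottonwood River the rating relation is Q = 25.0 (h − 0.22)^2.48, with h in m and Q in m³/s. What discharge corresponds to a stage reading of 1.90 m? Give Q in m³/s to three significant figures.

90.5 m³/s

Q = 25.0 × (1.90 − 0.22)^2.48 = 25.0 × 1.68^2.48 = 90.51 m³/s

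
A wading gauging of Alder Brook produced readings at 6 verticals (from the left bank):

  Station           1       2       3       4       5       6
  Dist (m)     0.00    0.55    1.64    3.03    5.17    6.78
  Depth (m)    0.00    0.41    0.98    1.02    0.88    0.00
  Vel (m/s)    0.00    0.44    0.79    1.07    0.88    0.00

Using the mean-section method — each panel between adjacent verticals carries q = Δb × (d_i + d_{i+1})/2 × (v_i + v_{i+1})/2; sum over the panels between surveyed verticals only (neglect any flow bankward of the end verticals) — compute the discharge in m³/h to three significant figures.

Panel 1-2: Δb = 0.55 m, d̄ = (0.00+0.41)/2 = 0.205, v̄ = (0.00+0.44)/2 = 0.22 → q = 0.55×0.205×0.22 = 0.02481 m³/s
Panel 2-3: Δb = 1.09 m, d̄ = (0.41+0.98)/2 = 0.695, v̄ = (0.44+0.79)/2 = 0.615 → q = 1.09×0.695×0.615 = 0.4659 m³/s
Panel 3-4: Δb = 1.39 m, d̄ = (0.98+1.02)/2 = 1, v̄ = (0.79+1.07)/2 = 0.93 → q = 1.39×1×0.93 = 1.293 m³/s
Panel 4-5: Δb = 2.14 m, d̄ = (1.02+0.88)/2 = 0.95, v̄ = (1.07+0.88)/2 = 0.975 → q = 2.14×0.95×0.975 = 1.982 m³/s
Panel 5-6: Δb = 1.61 m, d̄ = (0.88+0.00)/2 = 0.44, v̄ = (0.88+0.00)/2 = 0.44 → q = 1.61×0.44×0.44 = 0.3117 m³/s
Q = Σ q = 4.077 m³/s
= 4.077 × 3600 = 14680 m³/h

14700 m³/h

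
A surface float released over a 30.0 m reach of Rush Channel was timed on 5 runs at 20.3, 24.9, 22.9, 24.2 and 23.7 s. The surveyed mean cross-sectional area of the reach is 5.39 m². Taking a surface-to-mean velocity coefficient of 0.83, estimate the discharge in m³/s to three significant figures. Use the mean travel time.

t̄ = (20.3 + 24.9 + 22.9 + 24.2 + 23.7) / 5 = 23.2 s
v_surface = L / t̄ = 30.0 / 23.2 = 1.293 m/s
v_mean = 0.83 × 1.293 = 1.073 m/s
Q = A × v_mean = 5.39 × 1.073 = 5.785 m³/s

5.78 m³/s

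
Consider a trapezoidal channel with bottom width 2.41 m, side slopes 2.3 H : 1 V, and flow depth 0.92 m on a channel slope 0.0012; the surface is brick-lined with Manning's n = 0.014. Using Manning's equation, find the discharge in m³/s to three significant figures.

A = (b + z·y)·y = (2.41 + 2.3×0.92)×0.92 = 4.164 m²
P = b + 2y√(1+z²) = 2.41 + 2×0.92×√(1+2.3²) = 7.025 m
R = A/P = 4.164/7.025 = 0.5928 m
Q = (1/n)·A·R^(2/3)·S^(1/2) = (1/0.014) × 4.164 × 0.5928^(2/3) × 0.0012^(1/2) = 7.270 m³/s

7.27 m³/s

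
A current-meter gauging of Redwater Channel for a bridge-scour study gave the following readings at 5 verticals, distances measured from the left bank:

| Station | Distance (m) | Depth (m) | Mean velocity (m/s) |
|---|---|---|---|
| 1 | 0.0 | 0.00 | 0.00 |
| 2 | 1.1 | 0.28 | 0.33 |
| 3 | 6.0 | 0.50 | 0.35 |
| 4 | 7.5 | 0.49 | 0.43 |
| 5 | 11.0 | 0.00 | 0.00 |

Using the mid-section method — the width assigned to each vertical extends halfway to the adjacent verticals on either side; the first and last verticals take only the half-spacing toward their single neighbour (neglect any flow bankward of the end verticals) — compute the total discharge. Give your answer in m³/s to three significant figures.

1.36 m³/s

w_2 = (6.0 − 0.0)/2 = 3 m; q_2 = 0.33 × 0.28 × 3 = 0.2772 m³/s
w_3 = (7.5 − 1.1)/2 = 3.2 m; q_3 = 0.35 × 0.50 × 3.2 = 0.5600 m³/s
w_4 = (11.0 − 6.0)/2 = 2.5 m; q_4 = 0.43 × 0.49 × 2.5 = 0.5268 m³/s
Stations 1, 5 contribute zero (depth or velocity is 0).
Q = Σ qᵢ = 1.364 m³/s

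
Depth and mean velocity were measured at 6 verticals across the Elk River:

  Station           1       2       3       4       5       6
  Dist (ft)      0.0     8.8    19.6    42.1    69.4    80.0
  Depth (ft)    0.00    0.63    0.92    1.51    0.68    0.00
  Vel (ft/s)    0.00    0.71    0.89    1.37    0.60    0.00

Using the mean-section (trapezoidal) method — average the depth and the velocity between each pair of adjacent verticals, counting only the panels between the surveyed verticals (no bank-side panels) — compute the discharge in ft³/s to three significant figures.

69.1 ft³/s

Panel 1-2: Δb = 8.8 ft, d̄ = (0.00+0.63)/2 = 0.315, v̄ = (0.00+0.71)/2 = 0.355 → q = 8.8×0.315×0.355 = 0.9841 ft³/s
Panel 2-3: Δb = 10.8 ft, d̄ = (0.63+0.92)/2 = 0.775, v̄ = (0.71+0.89)/2 = 0.8 → q = 10.8×0.775×0.8 = 6.696 ft³/s
Panel 3-4: Δb = 22.5 ft, d̄ = (0.92+1.51)/2 = 1.215, v̄ = (0.89+1.37)/2 = 1.13 → q = 22.5×1.215×1.13 = 30.89 ft³/s
Panel 4-5: Δb = 27.3 ft, d̄ = (1.51+0.68)/2 = 1.095, v̄ = (1.37+0.60)/2 = 0.985 → q = 27.3×1.095×0.985 = 29.45 ft³/s
Panel 5-6: Δb = 10.6 ft, d̄ = (0.68+0.00)/2 = 0.34, v̄ = (0.60+0.00)/2 = 0.3 → q = 10.6×0.34×0.3 = 1.081 ft³/s
Q = Σ q = 69.10 ft³/s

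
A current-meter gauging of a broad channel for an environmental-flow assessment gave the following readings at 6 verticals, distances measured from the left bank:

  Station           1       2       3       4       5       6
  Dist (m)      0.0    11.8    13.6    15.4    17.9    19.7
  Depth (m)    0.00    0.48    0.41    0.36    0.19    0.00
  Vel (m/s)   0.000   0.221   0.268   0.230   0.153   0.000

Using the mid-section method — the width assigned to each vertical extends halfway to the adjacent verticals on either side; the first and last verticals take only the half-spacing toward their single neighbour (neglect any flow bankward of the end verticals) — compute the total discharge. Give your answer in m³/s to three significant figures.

w_2 = (13.6 − 0.0)/2 = 6.8 m; q_2 = 0.221 × 0.48 × 6.8 = 0.7213 m³/s
w_3 = (15.4 − 11.8)/2 = 1.8 m; q_3 = 0.268 × 0.41 × 1.8 = 0.1978 m³/s
w_4 = (17.9 − 13.6)/2 = 2.15 m; q_4 = 0.230 × 0.36 × 2.15 = 0.1780 m³/s
w_5 = (19.7 − 15.4)/2 = 2.15 m; q_5 = 0.153 × 0.19 × 2.15 = 0.06250 m³/s
Stations 1, 6 contribute zero (depth or velocity is 0).
Q = Σ qᵢ = 1.160 m³/s

1.16 m³/s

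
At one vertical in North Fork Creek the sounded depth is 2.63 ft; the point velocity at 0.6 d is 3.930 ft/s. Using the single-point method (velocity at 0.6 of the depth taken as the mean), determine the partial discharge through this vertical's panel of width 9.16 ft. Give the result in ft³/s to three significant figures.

94.7 ft³/s

v̄ = v₀.₆ = 3.930 ft/s
q = v̄ × d × w = 3.930 × 2.63 × 9.16 = 94.68 ft³/s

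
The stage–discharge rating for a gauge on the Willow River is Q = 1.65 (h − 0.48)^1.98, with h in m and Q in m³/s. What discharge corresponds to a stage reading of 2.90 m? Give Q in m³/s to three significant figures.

Q = 1.65 × (2.90 − 0.48)^1.98 = 1.65 × 2.42^1.98 = 9.494 m³/s

9.49 m³/s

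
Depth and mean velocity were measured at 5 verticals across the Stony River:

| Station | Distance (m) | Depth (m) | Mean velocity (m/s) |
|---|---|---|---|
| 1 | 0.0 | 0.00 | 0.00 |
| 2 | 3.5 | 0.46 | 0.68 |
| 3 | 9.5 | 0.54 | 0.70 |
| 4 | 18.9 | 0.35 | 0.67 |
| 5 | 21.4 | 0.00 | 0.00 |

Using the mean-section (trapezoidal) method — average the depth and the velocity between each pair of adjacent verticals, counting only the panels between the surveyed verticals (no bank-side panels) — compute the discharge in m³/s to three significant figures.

Panel 1-2: Δb = 3.5 m, d̄ = (0.00+0.46)/2 = 0.23, v̄ = (0.00+0.68)/2 = 0.34 → q = 3.5×0.23×0.34 = 0.2737 m³/s
Panel 2-3: Δb = 6 m, d̄ = (0.46+0.54)/2 = 0.5, v̄ = (0.68+0.70)/2 = 0.69 → q = 6×0.5×0.69 = 2.070 m³/s
Panel 3-4: Δb = 9.4 m, d̄ = (0.54+0.35)/2 = 0.445, v̄ = (0.70+0.67)/2 = 0.685 → q = 9.4×0.445×0.685 = 2.865 m³/s
Panel 4-5: Δb = 2.5 m, d̄ = (0.35+0.00)/2 = 0.175, v̄ = (0.67+0.00)/2 = 0.335 → q = 2.5×0.175×0.335 = 0.1466 m³/s
Q = Σ q = 5.356 m³/s

5.36 m³/s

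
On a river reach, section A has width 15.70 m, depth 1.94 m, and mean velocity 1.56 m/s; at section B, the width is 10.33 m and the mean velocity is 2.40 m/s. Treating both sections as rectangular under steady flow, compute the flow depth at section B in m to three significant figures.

1.92 m

Q = A₁V₁ = (15.70×1.94) × 1.56 = 47.51 m³/s
d₂ = Q/(b₂ V₂) = 47.51/(10.33×2.40) = 1.917 m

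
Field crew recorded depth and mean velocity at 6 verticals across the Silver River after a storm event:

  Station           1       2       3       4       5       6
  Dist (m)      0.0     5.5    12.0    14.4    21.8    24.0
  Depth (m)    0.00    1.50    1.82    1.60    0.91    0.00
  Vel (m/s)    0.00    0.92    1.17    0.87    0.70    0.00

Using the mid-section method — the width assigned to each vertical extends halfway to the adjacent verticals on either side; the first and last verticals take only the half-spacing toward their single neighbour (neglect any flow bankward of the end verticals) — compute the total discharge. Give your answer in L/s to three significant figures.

27600 L/s

w_2 = (12.0 − 0.0)/2 = 6 m; q_2 = 0.92 × 1.50 × 6 = 8.280 m³/s
w_3 = (14.4 − 5.5)/2 = 4.45 m; q_3 = 1.17 × 1.82 × 4.45 = 9.476 m³/s
w_4 = (21.8 − 12.0)/2 = 4.9 m; q_4 = 0.87 × 1.60 × 4.9 = 6.821 m³/s
w_5 = (24.0 − 14.4)/2 = 4.8 m; q_5 = 0.70 × 0.91 × 4.8 = 3.058 m³/s
Stations 1, 6 contribute zero (depth or velocity is 0).
Q = Σ qᵢ = 27.63 m³/s
= 27.63 × 1000 = 27630 L/s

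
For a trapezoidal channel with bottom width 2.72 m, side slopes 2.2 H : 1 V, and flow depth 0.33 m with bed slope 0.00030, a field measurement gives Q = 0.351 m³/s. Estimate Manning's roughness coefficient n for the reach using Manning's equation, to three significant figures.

A = (b + z·y)·y = (2.72 + 2.2×0.33)×0.33 = 1.137 m²
P = b + 2y√(1+z²) = 2.72 + 2×0.33×√(1+2.2²) = 4.315 m
R = A/P = 1.137/4.315 = 0.2635 m
n = (1/Q)·A·R^(2/3)·S^(1/2) = (1/0.351) × 1.137 × 0.4111 × 0.01732 = 0.02307

0.0231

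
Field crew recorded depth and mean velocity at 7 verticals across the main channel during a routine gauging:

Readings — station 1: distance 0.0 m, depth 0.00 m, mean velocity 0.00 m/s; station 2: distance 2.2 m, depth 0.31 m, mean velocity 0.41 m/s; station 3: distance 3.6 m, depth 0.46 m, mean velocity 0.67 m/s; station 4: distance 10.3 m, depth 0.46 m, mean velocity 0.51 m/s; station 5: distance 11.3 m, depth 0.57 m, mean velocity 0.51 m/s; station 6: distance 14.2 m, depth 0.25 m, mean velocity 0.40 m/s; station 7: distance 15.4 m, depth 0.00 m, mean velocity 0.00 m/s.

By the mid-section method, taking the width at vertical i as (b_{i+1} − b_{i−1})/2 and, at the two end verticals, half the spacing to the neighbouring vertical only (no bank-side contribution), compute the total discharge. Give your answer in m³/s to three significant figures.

3.15 m³/s

w_2 = (3.6 − 0.0)/2 = 1.8 m; q_2 = 0.41 × 0.31 × 1.8 = 0.2288 m³/s
w_3 = (10.3 − 2.2)/2 = 4.05 m; q_3 = 0.67 × 0.46 × 4.05 = 1.248 m³/s
w_4 = (11.3 − 3.6)/2 = 3.85 m; q_4 = 0.51 × 0.46 × 3.85 = 0.9032 m³/s
w_5 = (14.2 − 10.3)/2 = 1.95 m; q_5 = 0.51 × 0.57 × 1.95 = 0.5669 m³/s
w_6 = (15.4 − 11.3)/2 = 2.05 m; q_6 = 0.40 × 0.25 × 2.05 = 0.2050 m³/s
Stations 1, 7 contribute zero (depth or velocity is 0).
Q = Σ qᵢ = 3.152 m³/s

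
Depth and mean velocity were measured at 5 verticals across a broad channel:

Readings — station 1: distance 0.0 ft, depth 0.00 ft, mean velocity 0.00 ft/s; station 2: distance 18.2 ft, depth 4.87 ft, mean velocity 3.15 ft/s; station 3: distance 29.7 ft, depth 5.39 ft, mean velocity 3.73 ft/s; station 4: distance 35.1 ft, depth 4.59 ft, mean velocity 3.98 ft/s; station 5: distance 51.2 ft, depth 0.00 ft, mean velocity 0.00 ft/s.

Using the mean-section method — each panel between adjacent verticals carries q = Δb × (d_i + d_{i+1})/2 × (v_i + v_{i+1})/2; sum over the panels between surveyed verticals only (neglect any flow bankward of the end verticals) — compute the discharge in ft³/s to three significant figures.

Panel 1-2: Δb = 18.2 ft, d̄ = (0.00+4.87)/2 = 2.435, v̄ = (0.00+3.15)/2 = 1.575 → q = 18.2×2.435×1.575 = 69.80 ft³/s
Panel 2-3: Δb = 11.5 ft, d̄ = (4.87+5.39)/2 = 5.13, v̄ = (3.15+3.73)/2 = 3.44 → q = 11.5×5.13×3.44 = 202.9 ft³/s
Panel 3-4: Δb = 5.4 ft, d̄ = (5.39+4.59)/2 = 4.99, v̄ = (3.73+3.98)/2 = 3.855 → q = 5.4×4.99×3.855 = 103.9 ft³/s
Panel 4-5: Δb = 16.1 ft, d̄ = (4.59+0.00)/2 = 2.295, v̄ = (3.98+0.00)/2 = 1.99 → q = 16.1×2.295×1.99 = 73.53 ft³/s
Q = Σ q = 450.1 ft³/s

450 ft³/s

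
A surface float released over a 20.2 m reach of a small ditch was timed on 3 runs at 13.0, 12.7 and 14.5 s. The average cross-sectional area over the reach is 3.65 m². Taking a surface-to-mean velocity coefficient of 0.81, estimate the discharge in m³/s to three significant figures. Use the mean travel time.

4.46 m³/s

t̄ = (13.0 + 12.7 + 14.5) / 3 = 13.4 s
v_surface = L / t̄ = 20.2 / 13.4 = 1.507 m/s
v_mean = 0.81 × 1.507 = 1.221 m/s
Q = A × v_mean = 3.65 × 1.221 = 4.457 m³/s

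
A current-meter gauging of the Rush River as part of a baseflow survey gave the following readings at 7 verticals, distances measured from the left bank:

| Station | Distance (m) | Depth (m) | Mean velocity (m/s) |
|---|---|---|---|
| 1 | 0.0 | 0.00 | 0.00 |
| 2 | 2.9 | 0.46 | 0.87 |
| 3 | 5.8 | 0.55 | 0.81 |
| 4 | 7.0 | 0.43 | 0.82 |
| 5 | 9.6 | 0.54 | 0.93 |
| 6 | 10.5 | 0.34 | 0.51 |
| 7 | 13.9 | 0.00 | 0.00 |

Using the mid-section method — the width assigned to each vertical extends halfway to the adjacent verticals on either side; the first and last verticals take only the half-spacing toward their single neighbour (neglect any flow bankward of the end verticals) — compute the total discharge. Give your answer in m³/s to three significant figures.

w_2 = (5.8 − 0.0)/2 = 2.9 m; q_2 = 0.87 × 0.46 × 2.9 = 1.161 m³/s
w_3 = (7.0 − 2.9)/2 = 2.05 m; q_3 = 0.81 × 0.55 × 2.05 = 0.9133 m³/s
w_4 = (9.6 − 5.8)/2 = 1.9 m; q_4 = 0.82 × 0.43 × 1.9 = 0.6699 m³/s
w_5 = (10.5 − 7.0)/2 = 1.75 m; q_5 = 0.93 × 0.54 × 1.75 = 0.8789 m³/s
w_6 = (13.9 − 9.6)/2 = 2.15 m; q_6 = 0.51 × 0.34 × 2.15 = 0.3728 m³/s
Stations 1, 7 contribute zero (depth or velocity is 0).
Q = Σ qᵢ = 3.995 m³/s

4.00 m³/s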